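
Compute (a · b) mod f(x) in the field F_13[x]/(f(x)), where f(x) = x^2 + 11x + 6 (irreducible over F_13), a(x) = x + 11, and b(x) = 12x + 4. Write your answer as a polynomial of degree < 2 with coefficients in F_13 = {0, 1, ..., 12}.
a · b ≡ 4x + 11 (mod f(x))

Multiply in F_13[x]: a(x)·b(x) = (x + 11)·(12x + 4) = 12x^2 + 6x + 5. This has degree ≥ 2, so divide by f(x) over F_13: 12x^2 + 6x + 5 = (12)·(x^2 + 11x + 6) + (4x + 11). Hence a·b ≡ 4x + 11 (mod f). (F_13[x]/(f) is a field with 13^2 = 169 elements since f is irreducible of degree 2.)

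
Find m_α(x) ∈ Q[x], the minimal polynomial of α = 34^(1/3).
m_α(x) = x^3 - 34

α satisfies α^3 = 34, so x^3 - 34 annihilates α. By the rational root test, a rational root p/q (in lowest terms) of x^3 - 34 would satisfy p^3 = 34 q^3, forcing q = 1 and p^3 = 34; but 34 is not a perfect cube, contradiction. A monic cubic over Q with no rational root is irreducible (any nontrivial factorization would include a linear factor). Hence x^3 - 34 is the minimal polynomial of α, and in particular [Q(α):Q] = 3.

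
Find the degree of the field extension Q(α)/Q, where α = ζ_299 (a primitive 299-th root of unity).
[Q(α):Q] = 264

The minimal polynomial of ζ_299 over Q is the 299-th cyclotomic polynomial Φ_299(x), which is irreducible over Q and has degree φ(299) = 264. Hence [Q(α):Q] = φ(299) = 264.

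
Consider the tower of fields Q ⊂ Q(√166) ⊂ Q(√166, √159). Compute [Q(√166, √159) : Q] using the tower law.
[Q(√166, √159) : Q] = 4

[Q(√166):Q] = 2 (min poly x^2 - 166, irreducible since 166 is squarefree > 1). For the top step, suppose √159 ∈ Q(√166), say √159 = c + d√166 with c, d ∈ Q. Squaring: 159 = c^2 + 166d^2 + 2cd√166. Since √166 ∉ Q this forces 2cd = 0. If d = 0 then √159 = c ∈ Q, contradicting 159 squarefree > 1. If c = 0 then 159 = 166d^2, so 166·159 = (166d)^2 is a perfect square in Q — but 166·159 = 26394 is not a perfect square (since 166 and 159 are distinct squarefree integers). Contradiction. Hence √159 ∉ Q(√166), so x^2 - 159 stays irreducible over Q(√166) and [Q(√166, √159) : Q(√166)] = 2. By the tower law, [Q(√166, √159) : Q] = 2 · 2 = 4.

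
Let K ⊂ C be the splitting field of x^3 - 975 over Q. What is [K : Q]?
[K : Q] = 6

The roots of x^3 - 975 are ∛975, ω∛975, ω^2∛975 where ω = e^(2πi/3) is a primitive cube root of unity, so K = Q(∛975, ω). Now [Q(∛975):Q] = 3 (since 975 is not a perfect cube, x^3 - 975 is irreducible) and [Q(ω):Q] = 2. Both 2 and 3 divide [K:Q], and [K:Q] ≤ 3·2 = 6, so [K:Q] = 6. (Equivalently: Q(∛975) ⊂ R but ω ∉ R, so [K : Q(∛975)] = 2.)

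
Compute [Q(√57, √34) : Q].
[Q(√57, √34) : Q] = 4

[Q(√57):Q] = 2 (min poly x^2 - 57, irreducible since 57 is squarefree > 1). For the top step, suppose √34 ∈ Q(√57), say √34 = c + d√57 with c, d ∈ Q. Squaring: 34 = c^2 + 57d^2 + 2cd√57. Since √57 ∉ Q this forces 2cd = 0. If d = 0 then √34 = c ∈ Q, contradicting 34 squarefree > 1. If c = 0 then 34 = 57d^2, so 57·34 = (57d)^2 is a perfect square in Q — but 57·34 = 1938 is not a perfect square (since 57 and 34 are distinct squarefree integers). Contradiction. Hence √34 ∉ Q(√57), so x^2 - 34 stays irreducible over Q(√57) and [Q(√57, √34) : Q(√57)] = 2. By the tower law, [Q(√57, √34) : Q] = 2 · 2 = 4.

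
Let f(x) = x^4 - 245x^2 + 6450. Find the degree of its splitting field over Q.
[K : Q] = 4

Solving the quadratic in x^2: x^2 = (245 ± √(245^2 - 4·6450))/2 = (245 ± √34225)/2 = (245 ± 185)/2, giving x^2 = 30 or x^2 = 215. So f(x) = (x^2 - 30)(x^2 - 215) and the roots of f are ±√30, ±√215. Hence the splitting field is K = Q(√30, √215). Since 30 and 215 are distinct squarefree integers > 1, their product 6450 is not a perfect square, so √215 ∉ Q(√30). By the tower law [K:Q] = [Q(√30,√215):Q(√30)] · [Q(√30):Q] = 2 · 2 = 4.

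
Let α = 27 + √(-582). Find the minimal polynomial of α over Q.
m_α(x) = x^2 - 54x + 1311

From α - 27 = √(-582), squaring gives (α - 27)^2 = -582, i.e. α^2 - 54α + 729 = -582, so α^2 - 54α + 1311 = 0. The discriminant of x^2 - 54x + 1311 is (-54)^2 - 4·(1311) = 2916 - 5244 = -2328, and 4·(-582) is not a perfect square in Q since -582 is squarefree and ≠ 1. Hence x^2 - 54x + 1311 is irreducible over Q and is the minimal polynomial of α.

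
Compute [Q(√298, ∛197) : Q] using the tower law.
[Q(√298, ∛197) : Q] = 6

Let L = Q(√298, ∛197). Since Q(√298) ⊂ L and [Q(√298):Q] = 2, the tower law gives 2 | [L:Q]. Likewise Q(∛197) ⊂ L with [Q(∛197):Q] = 3 (because 197 is not a perfect cube), so 3 | [L:Q]. As gcd(2,3) = 1, [L:Q] is divisible by 6. Conversely L is generated over Q by √298 and ∛197, so [L:Q] ≤ 2·3 = 6. Therefore [Q(√298, ∛197) : Q] = 6.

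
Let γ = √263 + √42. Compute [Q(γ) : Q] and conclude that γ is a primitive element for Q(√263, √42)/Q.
[Q(γ) : Q] = 4 (equivalently, Q(γ) = Q(√263, √42))

Obviously Q(γ) ⊆ Q(√263, √42), and [Q(√263, √42):Q] = 4 (since 263, 42 are distinct squarefree integers > 1 with 11046 not a perfect square). To show equality we compute the minimal polynomial of γ. From γ = √263 + √42: γ^2 = 263 + 2√(11046) + 42 = 305 + 2√(11046), so γ^2 - 305 = 2√(11046); squaring, (γ^2 - 305)^2 = 4·11046, i.e. γ^4 - 610γ^2 + 93025 - 44184 = 0, i.e. γ^4 - 610γ^2 + 48841 = 0. So γ is a root of x^4 - 610x^2 + 48841. This polynomial is irreducible over Q: it has no rational root (each ±√263 ± √42 is irrational), and any factorization into two quadratics over Q would force √(11046) ∈ Q (pairing opposite roots) or √263, √42 ∈ Q (other pairings), all impossible. Hence [Q(γ):Q] = 4 = [Q(√263, √42):Q], so Q(γ) = Q(√263, √42).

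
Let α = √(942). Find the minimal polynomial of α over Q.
m_α(x) = x^2 - 942

α satisfies α^2 - 942 = 0, so x^2 - 942 annihilates α. Since d = 942 is squarefree and ≠ 1, it is not a perfect square in Q, so x^2 - 942 has no rational root and is therefore irreducible over Q (a degree-2 polynomial over a field is irreducible iff it has no root). Hence m_α(x) = x^2 - 942.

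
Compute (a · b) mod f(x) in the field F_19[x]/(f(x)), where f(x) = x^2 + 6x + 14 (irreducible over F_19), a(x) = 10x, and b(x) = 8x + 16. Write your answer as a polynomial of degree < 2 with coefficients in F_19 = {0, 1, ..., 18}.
a · b ≡ 3x + 1 (mod f(x))

Multiply in F_19[x]: a(x)·b(x) = (10x)·(8x + 16) = 4x^2 + 8x. This has degree ≥ 2, so divide by f(x) over F_19: 4x^2 + 8x = (4)·(x^2 + 6x + 14) + (3x + 1). Hence a·b ≡ 3x + 1 (mod f). (F_19[x]/(f) is a field with 19^2 = 361 elements since f is irreducible of degree 2.)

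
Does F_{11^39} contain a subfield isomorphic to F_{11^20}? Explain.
No: F_{11^20} is not a subfield of F_{11^39}

F_{p^m} embeds in F_{p^n} iff m | n. Here 20 ∤ 39 (since 39 = 1·20 + 19 with remainder 19 ≠ 0), so F_{11^20} is not a subfield of F_{11^39}. Equivalently: if it were, the tower law would give 20 = [F_{11^20}:F_11] dividing [F_{11^39}:F_11] = 39, contradiction.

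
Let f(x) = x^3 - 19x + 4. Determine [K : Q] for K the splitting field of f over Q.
[K : Q] = 6

By the rational root test, any rational root of the monic integer polynomial f(x) = x^3 - 19x + 4 must be an integer dividing the constant term 4, i.e. one of ±{1, 2, 4}. Evaluating: f(1) = -14, f(-1) = 22, f(2) = -26, f(-2) = 34, f(4) = -8, f(-4) = 16; none is 0, so f has no rational root and is therefore irreducible over Q (a cubic with no linear factor over a field is irreducible). For an irreducible cubic, the Galois group is A_3 or S_3 according as the discriminant disc(f) = -4a^3 - 27b^2 = -4·(-19)^3 - 27·(4)^2 = 27004 is or is not a square in Q. Here disc(f) = 27004 is not a perfect square in Q, so the Galois group of f over Q is not contained in A_3 and must be all of S_3. The splitting field has degree |S_3| = 6 over Q, so [K : Q] = 6.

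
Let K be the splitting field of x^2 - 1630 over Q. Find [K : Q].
[K : Q] = 2

f(x) = x^2 - 1630 factors as (x - √1630)(x + √1630). The splitting field is K = Q(√1630). Since 1630 is squarefree and > 1, it is not a perfect square, so x^2 - 1630 is irreducible over Q and [Q(√1630) : Q] = 2. Hence [K : Q] = 2.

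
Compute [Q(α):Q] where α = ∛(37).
[Q(α):Q] = 3

The minimal polynomial of α is x^3 - 37, irreducible over Q since 37 is not a perfect cube (so x^3 - 37 has no rational root). Hence [Q(α):Q] = deg(m_α) = 3.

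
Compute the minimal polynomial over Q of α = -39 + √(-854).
m_α(x) = x^2 + 78x + 2375

From α + 39 = √(-854), squaring gives (α + 39)^2 = -854, i.e. α^2 + 78α + 1521 = -854, so α^2 + 78α + 2375 = 0. The discriminant of x^2 + 78x + 2375 is (78)^2 - 4·(2375) = 6084 - 9500 = -3416, and 4·(-854) is not a perfect square in Q since -854 is squarefree and ≠ 1. Hence x^2 + 78x + 2375 is irreducible over Q and is the minimal polynomial of α.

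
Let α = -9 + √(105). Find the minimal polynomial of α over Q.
m_α(x) = x^2 + 18x - 24

From α + 9 = √(105), squaring gives (α + 9)^2 = 105, i.e. α^2 + 18α + 81 = 105, so α^2 + 18α - 24 = 0. The discriminant of x^2 + 18x - 24 is (18)^2 - 4·(-24) = 324 + 96 = 420, and 4·(105) is not a perfect square in Q since 105 is squarefree and ≠ 1. Hence x^2 + 18x - 24 is irreducible over Q and is the minimal polynomial of α.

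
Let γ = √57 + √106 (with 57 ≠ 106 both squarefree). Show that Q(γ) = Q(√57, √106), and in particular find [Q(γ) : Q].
[Q(γ) : Q] = 4 (equivalently, Q(γ) = Q(√57, √106))

Obviously Q(γ) ⊆ Q(√57, √106), and [Q(√57, √106):Q] = 4 (since 57, 106 are distinct squarefree integers > 1 with 6042 not a perfect square). To show equality we compute the minimal polynomial of γ. From γ = √57 + √106: γ^2 = 57 + 2√(6042) + 106 = 163 + 2√(6042), so γ^2 - 163 = 2√(6042); squaring, (γ^2 - 163)^2 = 4·6042, i.e. γ^4 - 326γ^2 + 26569 - 24168 = 0, i.e. γ^4 - 326γ^2 + 2401 = 0. So γ is a root of x^4 - 326x^2 + 2401. This polynomial is irreducible over Q: it has no rational root (each ±√57 ± √106 is irrational), and any factorization into two quadratics over Q would force √(6042) ∈ Q (pairing opposite roots) or √57, √106 ∈ Q (other pairings), all impossible. Hence [Q(γ):Q] = 4 = [Q(√57, √106):Q], so Q(γ) = Q(√57, √106).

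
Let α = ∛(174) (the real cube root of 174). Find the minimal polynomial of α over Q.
m_α(x) = x^3 - 174

α satisfies α^3 = 174, so x^3 - 174 annihilates α. By the rational root test, a rational root p/q (in lowest terms) of x^3 - 174 would satisfy p^3 = 174 q^3, forcing q = 1 and p^3 = 174; but 174 is not a perfect cube, contradiction. A monic cubic over Q with no rational root is irreducible (any nontrivial factorization would include a linear factor). Hence x^3 - 174 is the minimal polynomial of α, and in particular [Q(α):Q] = 3.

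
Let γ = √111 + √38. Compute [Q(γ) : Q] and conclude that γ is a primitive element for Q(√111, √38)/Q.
[Q(γ) : Q] = 4 (equivalently, Q(γ) = Q(√111, √38))

Obviously Q(γ) ⊆ Q(√111, √38), and [Q(√111, √38):Q] = 4 (since 111, 38 are distinct squarefree integers > 1 with 4218 not a perfect square). To show equality we compute the minimal polynomial of γ. From γ = √111 + √38: γ^2 = 111 + 2√(4218) + 38 = 149 + 2√(4218), so γ^2 - 149 = 2√(4218); squaring, (γ^2 - 149)^2 = 4·4218, i.e. γ^4 - 298γ^2 + 22201 - 16872 = 0, i.e. γ^4 - 298γ^2 + 5329 = 0. So γ is a root of x^4 - 298x^2 + 5329. This polynomial is irreducible over Q: it has no rational root (each ±√111 ± √38 is irrational), and any factorization into two quadratics over Q would force √(4218) ∈ Q (pairing opposite roots) or √111, √38 ∈ Q (other pairings), all impossible. Hence [Q(γ):Q] = 4 = [Q(√111, √38):Q], so Q(γ) = Q(√111, √38).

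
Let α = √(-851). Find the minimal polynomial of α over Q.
m_α(x) = x^2 + 851

α satisfies α^2 + 851 = 0, so x^2 + 851 annihilates α. Since d = -851 is squarefree and ≠ 1, it is not a perfect square in Q, so x^2 + 851 has no rational root and is therefore irreducible over Q (a degree-2 polynomial over a field is irreducible iff it has no root). Hence m_α(x) = x^2 + 851.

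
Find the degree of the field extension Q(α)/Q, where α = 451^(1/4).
[Q(α):Q] = 4

α is a root of x^4 - 451. By Eisenstein's criterion at the prime p = 11 (which divides the constant term 451 but p^2 = 121 does not, since 451 is squarefree), x^4 - 451 is irreducible over Q. Hence [Q(α):Q] = 4.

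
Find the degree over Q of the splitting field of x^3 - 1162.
[K : Q] = 6

The roots of x^3 - 1162 are ∛1162, ω∛1162, ω^2∛1162 where ω = e^(2πi/3) is a primitive cube root of unity, so K = Q(∛1162, ω). Now [Q(∛1162):Q] = 3 (since 1162 is not a perfect cube, x^3 - 1162 is irreducible) and [Q(ω):Q] = 2. Both 2 and 3 divide [K:Q], and [K:Q] ≤ 3·2 = 6, so [K:Q] = 6. (Equivalently: Q(∛1162) ⊂ R but ω ∉ R, so [K : Q(∛1162)] = 2.)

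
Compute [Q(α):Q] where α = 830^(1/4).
[Q(α):Q] = 4

α is a root of x^4 - 830. By Eisenstein's criterion at the prime p = 2 (which divides the constant term 830 but p^2 = 4 does not, since 830 is squarefree), x^4 - 830 is irreducible over Q. Hence [Q(α):Q] = 4.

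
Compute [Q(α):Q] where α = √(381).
[Q(α):Q] = 2

[Q(α):Q] equals the degree of the minimal polynomial of α. Here α^2 = 381 and x^2 - 381 is irreducible (d = 381 is squarefree, ≠ 1, hence not a square), so deg(m_α) = 2. Thus [Q(α):Q] = 2.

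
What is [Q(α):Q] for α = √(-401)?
[Q(α):Q] = 2

[Q(α):Q] equals the degree of the minimal polynomial of α. Here α^2 = -401 and x^2 + 401 is irreducible (d = -401 is squarefree, ≠ 1, hence not a square), so deg(m_α) = 2. Thus [Q(α):Q] = 2.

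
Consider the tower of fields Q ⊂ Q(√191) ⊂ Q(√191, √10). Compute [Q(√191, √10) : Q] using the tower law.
[Q(√191, √10) : Q] = 4

[Q(√191):Q] = 2 (min poly x^2 - 191, irreducible since 191 is squarefree > 1). For the top step, suppose √10 ∈ Q(√191), say √10 = c + d√191 with c, d ∈ Q. Squaring: 10 = c^2 + 191d^2 + 2cd√191. Since √191 ∉ Q this forces 2cd = 0. If d = 0 then √10 = c ∈ Q, contradicting 10 squarefree > 1. If c = 0 then 10 = 191d^2, so 191·10 = (191d)^2 is a perfect square in Q — but 191·10 = 1910 is not a perfect square (since 191 and 10 are distinct squarefree integers). Contradiction. Hence √10 ∉ Q(√191), so x^2 - 10 stays irreducible over Q(√191) and [Q(√191, √10) : Q(√191)] = 2. By the tower law, [Q(√191, √10) : Q] = 2 · 2 = 4.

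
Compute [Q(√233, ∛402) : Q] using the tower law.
[Q(√233, ∛402) : Q] = 6

Let L = Q(√233, ∛402). Since Q(√233) ⊂ L and [Q(√233):Q] = 2, the tower law gives 2 | [L:Q]. Likewise Q(∛402) ⊂ L with [Q(∛402):Q] = 3 (because 402 is not a perfect cube), so 3 | [L:Q]. As gcd(2,3) = 1, [L:Q] is divisible by 6. Conversely L is generated over Q by √233 and ∛402, so [L:Q] ≤ 2·3 = 6. Therefore [Q(√233, ∛402) : Q] = 6.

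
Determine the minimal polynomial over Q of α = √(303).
m_α(x) = x^2 - 303

α satisfies α^2 - 303 = 0, so x^2 - 303 annihilates α. Since d = 303 is squarefree and ≠ 1, it is not a perfect square in Q, so x^2 - 303 has no rational root and is therefore irreducible over Q (a degree-2 polynomial over a field is irreducible iff it has no root). Hence m_α(x) = x^2 - 303.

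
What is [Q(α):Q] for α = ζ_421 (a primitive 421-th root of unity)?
[Q(α):Q] = 420

The minimal polynomial of ζ_421 over Q is the 421-th cyclotomic polynomial Φ_421(x), which is irreducible over Q and has degree φ(421) = 420. Hence [Q(α):Q] = φ(421) = 420.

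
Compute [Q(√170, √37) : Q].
[Q(√170, √37) : Q] = 4

[Q(√170):Q] = 2 (min poly x^2 - 170, irreducible since 170 is squarefree > 1). For the top step, suppose √37 ∈ Q(√170), say √37 = c + d√170 with c, d ∈ Q. Squaring: 37 = c^2 + 170d^2 + 2cd√170. Since √170 ∉ Q this forces 2cd = 0. If d = 0 then √37 = c ∈ Q, contradicting 37 squarefree > 1. If c = 0 then 37 = 170d^2, so 170·37 = (170d)^2 is a perfect square in Q — but 170·37 = 6290 is not a perfect square (since 170 and 37 are distinct squarefree integers). Contradiction. Hence √37 ∉ Q(√170), so x^2 - 37 stays irreducible over Q(√170) and [Q(√170, √37) : Q(√170)] = 2. By the tower law, [Q(√170, √37) : Q] = 2 · 2 = 4.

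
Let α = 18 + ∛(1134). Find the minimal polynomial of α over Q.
m_α(x) = x^3 - 54x^2 + 972x - 6966

Set β = α - 18 = ∛(1134), so β^3 = 1134. Then (α - 18)^3 - 1134 = 0, i.e. α is a root of g(x) = (x - 18)^3 - 1134 = x^3 - 54x^2 + 972x - 6966. Since g(x) = h(x - 18) where h(x) = x^3 - 1134, and h is irreducible over Q (because 1134 is not a perfect cube, so h has no rational root, and a monic cubic with no rational root is irreducible), g is also irreducible (irreducibility is preserved under the substitution x → x - 18). Hence m_α(x) = x^3 - 54x^2 + 972x - 6966.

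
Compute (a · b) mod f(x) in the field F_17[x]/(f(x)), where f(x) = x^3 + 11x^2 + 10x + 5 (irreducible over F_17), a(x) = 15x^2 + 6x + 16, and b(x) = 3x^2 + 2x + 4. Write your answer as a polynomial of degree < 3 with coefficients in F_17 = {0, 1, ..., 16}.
a · b ≡ 14x^2 + 4 (mod f(x))

Multiply in F_17[x]: a(x)·b(x) = (15x^2 + 6x + 16)·(3x^2 + 2x + 4) = 11x^4 + 14x^3 + x^2 + 5x + 13. This has degree ≥ 3, so divide by f(x) over F_17: 11x^4 + 14x^3 + x^2 + 5x + 13 = (11x + 12)·(x^3 + 11x^2 + 10x + 5) + (14x^2 + 4). Hence a·b ≡ 14x^2 + 4 (mod f). (F_17[x]/(f) is a field with 17^3 = 4913 elements since f is irreducible of degree 3.)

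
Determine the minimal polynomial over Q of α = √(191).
m_α(x) = x^2 - 191

α satisfies α^2 - 191 = 0, so x^2 - 191 annihilates α. Since d = 191 is squarefree and ≠ 1, it is not a perfect square in Q, so x^2 - 191 has no rational root and is therefore irreducible over Q (a degree-2 polynomial over a field is irreducible iff it has no root). Hence m_α(x) = x^2 - 191.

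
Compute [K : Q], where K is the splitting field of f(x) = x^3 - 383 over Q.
[K : Q] = 6

The roots of x^3 - 383 are ∛383, ω∛383, ω^2∛383 where ω = e^(2πi/3) is a primitive cube root of unity, so K = Q(∛383, ω). Now [Q(∛383):Q] = 3 (since 383 is not a perfect cube, x^3 - 383 is irreducible) and [Q(ω):Q] = 2. Both 2 and 3 divide [K:Q], and [K:Q] ≤ 3·2 = 6, so [K:Q] = 6. (Equivalently: Q(∛383) ⊂ R but ω ∉ R, so [K : Q(∛383)] = 2.)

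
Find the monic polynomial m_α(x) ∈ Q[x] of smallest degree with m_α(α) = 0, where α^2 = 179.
m_α(x) = x^2 - 179

α satisfies α^2 - 179 = 0, so x^2 - 179 annihilates α. Since d = 179 is squarefree and ≠ 1, it is not a perfect square in Q, so x^2 - 179 has no rational root and is therefore irreducible over Q (a degree-2 polynomial over a field is irreducible iff it has no root). Hence m_α(x) = x^2 - 179.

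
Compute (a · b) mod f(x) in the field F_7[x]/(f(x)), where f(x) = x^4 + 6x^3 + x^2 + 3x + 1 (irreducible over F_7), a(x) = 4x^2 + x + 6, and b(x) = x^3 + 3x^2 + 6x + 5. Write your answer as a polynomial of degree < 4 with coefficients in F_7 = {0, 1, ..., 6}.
a · b ≡ 4x^3 + x^2 + 6 (mod f(x))

Multiply in F_7[x]: a(x)·b(x) = (4x^2 + x + 6)·(x^3 + 3x^2 + 6x + 5) = 4x^5 + 6x^4 + 5x^3 + 2x^2 + 6x + 2. This has degree ≥ 4, so divide by f(x) over F_7: 4x^5 + 6x^4 + 5x^3 + 2x^2 + 6x + 2 = (4x + 3)·(x^4 + 6x^3 + x^2 + 3x + 1) + (4x^3 + x^2 + 6). Hence a·b ≡ 4x^3 + x^2 + 6 (mod f). (F_7[x]/(f) is a field with 7^4 = 2401 elements since f is irreducible of degree 4.)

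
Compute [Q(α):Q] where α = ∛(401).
[Q(α):Q] = 3

The minimal polynomial of α is x^3 - 401, irreducible over Q since 401 is not a perfect cube (so x^3 - 401 has no rational root). Hence [Q(α):Q] = deg(m_α) = 3.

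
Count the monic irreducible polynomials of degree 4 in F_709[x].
There are 63171921270 monic irreducible polynomials of degree 4 over F_709

Each element of F_{709^4} that lies in no proper subfield is a root of exactly one monic irreducible of degree 4 over F_709, and each such polynomial has 4 distinct roots in F_{709^4}. By Möbius inversion the count is N_709(4) = (1/4) Σ_{d|4} μ(4/d) · 709^d = (1/4)(μ(4)·709^1 + μ(2)·709^2 + μ(1)·709^4) = 252687685080/4 = 63171921270.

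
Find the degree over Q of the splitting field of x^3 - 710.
[K : Q] = 6

The roots of x^3 - 710 are ∛710, ω∛710, ω^2∛710 where ω = e^(2πi/3) is a primitive cube root of unity, so K = Q(∛710, ω). Now [Q(∛710):Q] = 3 (since 710 is not a perfect cube, x^3 - 710 is irreducible) and [Q(ω):Q] = 2. Both 2 and 3 divide [K:Q], and [K:Q] ≤ 3·2 = 6, so [K:Q] = 6. (Equivalently: Q(∛710) ⊂ R but ω ∉ R, so [K : Q(∛710)] = 2.)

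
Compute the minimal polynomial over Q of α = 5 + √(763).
m_α(x) = x^2 - 10x - 738

From α - 5 = √(763), squaring gives (α - 5)^2 = 763, i.e. α^2 - 10α + 25 = 763, so α^2 - 10α - 738 = 0. The discriminant of x^2 - 10x - 738 is (-10)^2 - 4·(-738) = 100 + 2952 = 3052, and 4·(763) is not a perfect square in Q since 763 is squarefree and ≠ 1. Hence x^2 - 10x - 738 is irreducible over Q and is the minimal polynomial of α.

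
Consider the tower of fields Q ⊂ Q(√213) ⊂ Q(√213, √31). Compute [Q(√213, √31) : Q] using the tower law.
[Q(√213, √31) : Q] = 4

[Q(√213):Q] = 2 (min poly x^2 - 213, irreducible since 213 is squarefree > 1). For the top step, suppose √31 ∈ Q(√213), say √31 = c + d√213 with c, d ∈ Q. Squaring: 31 = c^2 + 213d^2 + 2cd√213. Since √213 ∉ Q this forces 2cd = 0. If d = 0 then √31 = c ∈ Q, contradicting 31 squarefree > 1. If c = 0 then 31 = 213d^2, so 213·31 = (213d)^2 is a perfect square in Q — but 213·31 = 6603 is not a perfect square (since 213 and 31 are distinct squarefree integers). Contradiction. Hence √31 ∉ Q(√213), so x^2 - 31 stays irreducible over Q(√213) and [Q(√213, √31) : Q(√213)] = 2. By the tower law, [Q(√213, √31) : Q] = 2 · 2 = 4.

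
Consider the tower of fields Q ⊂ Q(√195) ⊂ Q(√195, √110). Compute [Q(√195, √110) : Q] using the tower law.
[Q(√195, √110) : Q] = 4

[Q(√195):Q] = 2 (min poly x^2 - 195, irreducible since 195 is squarefree > 1). For the top step, suppose √110 ∈ Q(√195), say √110 = c + d√195 with c, d ∈ Q. Squaring: 110 = c^2 + 195d^2 + 2cd√195. Since √195 ∉ Q this forces 2cd = 0. If d = 0 then √110 = c ∈ Q, contradicting 110 squarefree > 1. If c = 0 then 110 = 195d^2, so 195·110 = (195d)^2 is a perfect square in Q — but 195·110 = 21450 is not a perfect square (since 195 and 110 are distinct squarefree integers). Contradiction. Hence √110 ∉ Q(√195), so x^2 - 110 stays irreducible over Q(√195) and [Q(√195, √110) : Q(√195)] = 2. By the tower law, [Q(√195, √110) : Q] = 2 · 2 = 4.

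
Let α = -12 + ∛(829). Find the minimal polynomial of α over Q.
m_α(x) = x^3 + 36x^2 + 432x + 899

Set β = α + 12 = ∛(829), so β^3 = 829. Then (α + 12)^3 - 829 = 0, i.e. α is a root of g(x) = (x + 12)^3 - 829 = x^3 + 36x^2 + 432x + 899. Since g(x) = h(x + 12) where h(x) = x^3 - 829, and h is irreducible over Q (because 829 is not a perfect cube, so h has no rational root, and a monic cubic with no rational root is irreducible), g is also irreducible (irreducibility is preserved under the substitution x → x + 12). Hence m_α(x) = x^3 + 36x^2 + 432x + 899.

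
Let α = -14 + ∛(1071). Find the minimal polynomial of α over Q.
m_α(x) = x^3 + 42x^2 + 588x + 1673

Set β = α + 14 = ∛(1071), so β^3 = 1071. Then (α + 14)^3 - 1071 = 0, i.e. α is a root of g(x) = (x + 14)^3 - 1071 = x^3 + 42x^2 + 588x + 1673. Since g(x) = h(x + 14) where h(x) = x^3 - 1071, and h is irreducible over Q (because 1071 is not a perfect cube, so h has no rational root, and a monic cubic with no rational root is irreducible), g is also irreducible (irreducibility is preserved under the substitution x → x + 14). Hence m_α(x) = x^3 + 42x^2 + 588x + 1673.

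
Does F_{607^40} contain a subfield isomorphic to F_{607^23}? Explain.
No: F_{607^23} is not a subfield of F_{607^40}

F_{p^m} embeds in F_{p^n} iff m | n. Here 23 ∤ 40 (since 40 = 1·23 + 17 with remainder 17 ≠ 0), so F_{607^23} is not a subfield of F_{607^40}. Equivalently: if it were, the tower law would give 23 = [F_{607^23}:F_607] dividing [F_{607^40}:F_607] = 40, contradiction.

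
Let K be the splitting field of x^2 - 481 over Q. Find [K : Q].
[K : Q] = 2

f(x) = x^2 - 481 factors as (x - √481)(x + √481). The splitting field is K = Q(√481). Since 481 is squarefree and > 1, it is not a perfect square, so x^2 - 481 is irreducible over Q and [Q(√481) : Q] = 2. Hence [K : Q] = 2.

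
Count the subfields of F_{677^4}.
F_{677^4} has 3 subfields

The subfields of F_{p^n} are exactly the fields F_{p^d} for d | n (each is the fixed field of the unique index-d subgroup of Gal(F_{p^n}/F_p) ≅ Z/nZ). The divisors of n = 4 are {1, 2, 4}, giving 3 subfields: F_{677^1}, F_{677^2}, F_{677^4}.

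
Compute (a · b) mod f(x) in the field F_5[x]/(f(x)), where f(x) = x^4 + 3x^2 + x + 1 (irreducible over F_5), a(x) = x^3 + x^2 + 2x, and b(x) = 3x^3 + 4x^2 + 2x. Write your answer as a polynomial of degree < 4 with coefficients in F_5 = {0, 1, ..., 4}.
a · b ≡ x^3 + 2 (mod f(x))

Multiply in F_5[x]: a(x)·b(x) = (x^3 + x^2 + 2x)·(3x^3 + 4x^2 + 2x) = 3x^6 + 2x^5 + 2x^4 + 4x^2. This has degree ≥ 4, so divide by f(x) over F_5: 3x^6 + 2x^5 + 2x^4 + 4x^2 = (3x^2 + 2x + 3)·(x^4 + 3x^2 + x + 1) + (x^3 + 2). Hence a·b ≡ x^3 + 2 (mod f). (F_5[x]/(f) is a field with 5^4 = 625 elements since f is irreducible of degree 4.)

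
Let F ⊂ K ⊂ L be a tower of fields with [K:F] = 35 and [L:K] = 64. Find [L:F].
[L:F] = 2240

The tower law says that for any tower of field extensions F ⊂ K ⊂ L with finite degrees, [L:F] = [L:K] · [K:F]. Here this gives [L:F] = 64 · 35 = 2240.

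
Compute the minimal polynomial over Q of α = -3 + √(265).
m_α(x) = x^2 + 6x - 256

From α + 3 = √(265), squaring gives (α + 3)^2 = 265, i.e. α^2 + 6α + 9 = 265, so α^2 + 6α - 256 = 0. The discriminant of x^2 + 6x - 256 is (6)^2 - 4·(-256) = 36 + 1024 = 1060, and 4·(265) is not a perfect square in Q since 265 is squarefree and ≠ 1. Hence x^2 + 6x - 256 is irreducible over Q and is the minimal polynomial of α.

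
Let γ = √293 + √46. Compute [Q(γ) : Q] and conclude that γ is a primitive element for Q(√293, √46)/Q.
[Q(γ) : Q] = 4 (equivalently, Q(γ) = Q(√293, √46))

Obviously Q(γ) ⊆ Q(√293, √46), and [Q(√293, √46):Q] = 4 (since 293, 46 are distinct squarefree integers > 1 with 13478 not a perfect square). To show equality we compute the minimal polynomial of γ. From γ = √293 + √46: γ^2 = 293 + 2√(13478) + 46 = 339 + 2√(13478), so γ^2 - 339 = 2√(13478); squaring, (γ^2 - 339)^2 = 4·13478, i.e. γ^4 - 678γ^2 + 114921 - 53912 = 0, i.e. γ^4 - 678γ^2 + 61009 = 0. So γ is a root of x^4 - 678x^2 + 61009. This polynomial is irreducible over Q: it has no rational root (each ±√293 ± √46 is irrational), and any factorization into two quadratics over Q would force √(13478) ∈ Q (pairing opposite roots) or √293, √46 ∈ Q (other pairings), all impossible. Hence [Q(γ):Q] = 4 = [Q(√293, √46):Q], so Q(γ) = Q(√293, √46).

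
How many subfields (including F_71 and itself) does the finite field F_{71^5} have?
F_{71^5} has 2 subfields

The subfields of F_{p^n} are exactly the fields F_{p^d} for d | n (each is the fixed field of the unique index-d subgroup of Gal(F_{p^n}/F_p) ≅ Z/nZ). The divisors of n = 5 are {1, 5}, giving 2 subfields: F_{71^1}, F_{71^5}.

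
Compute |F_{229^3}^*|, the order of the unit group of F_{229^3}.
|F_{229^3}^*| = 12008988

F_{229^3} has 229^3 = 12008989 elements; its multiplicative group consists of all nonzero elements, so |F_{229^3}^*| = 12008989 - 1 = 12008988. (It is cyclic since any finite subgroup of the multiplicative group of a field is cyclic.)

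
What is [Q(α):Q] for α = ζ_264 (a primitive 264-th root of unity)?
[Q(α):Q] = 80

The minimal polynomial of ζ_264 over Q is the 264-th cyclotomic polynomial Φ_264(x), which is irreducible over Q and has degree φ(264) = 80. Hence [Q(α):Q] = φ(264) = 80.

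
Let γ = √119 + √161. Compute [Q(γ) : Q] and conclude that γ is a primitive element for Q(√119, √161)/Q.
[Q(γ) : Q] = 4 (equivalently, Q(γ) = Q(√119, √161))

Obviously Q(γ) ⊆ Q(√119, √161), and [Q(√119, √161):Q] = 4 (since 119, 161 are distinct squarefree integers > 1 with 19159 not a perfect square). To show equality we compute the minimal polynomial of γ. From γ = √119 + √161: γ^2 = 119 + 2√(19159) + 161 = 280 + 2√(19159), so γ^2 - 280 = 2√(19159); squaring, (γ^2 - 280)^2 = 4·19159, i.e. γ^4 - 560γ^2 + 78400 - 76636 = 0, i.e. γ^4 - 560γ^2 + 1764 = 0. So γ is a root of x^4 - 560x^2 + 1764. This polynomial is irreducible over Q: it has no rational root (each ±√119 ± √161 is irrational), and any factorization into two quadratics over Q would force √(19159) ∈ Q (pairing opposite roots) or √119, √161 ∈ Q (other pairings), all impossible. Hence [Q(γ):Q] = 4 = [Q(√119, √161):Q], so Q(γ) = Q(√119, √161).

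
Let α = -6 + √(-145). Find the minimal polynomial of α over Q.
m_α(x) = x^2 + 12x + 181

From α + 6 = √(-145), squaring gives (α + 6)^2 = -145, i.e. α^2 + 12α + 36 = -145, so α^2 + 12α + 181 = 0. The discriminant of x^2 + 12x + 181 is (12)^2 - 4·(181) = 144 - 724 = -580, and 4·(-145) is not a perfect square in Q since -145 is squarefree and ≠ 1. Hence x^2 + 12x + 181 is irreducible over Q and is the minimal polynomial of α.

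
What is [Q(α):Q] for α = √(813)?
[Q(α):Q] = 2

[Q(α):Q] equals the degree of the minimal polynomial of α. Here α^2 = 813 and x^2 - 813 is irreducible (d = 813 is squarefree, ≠ 1, hence not a square), so deg(m_α) = 2. Thus [Q(α):Q] = 2.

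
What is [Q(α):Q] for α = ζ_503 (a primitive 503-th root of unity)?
[Q(α):Q] = 502

The minimal polynomial of ζ_503 over Q is the 503-th cyclotomic polynomial Φ_503(x), which is irreducible over Q and has degree φ(503) = 502. Hence [Q(α):Q] = φ(503) = 502.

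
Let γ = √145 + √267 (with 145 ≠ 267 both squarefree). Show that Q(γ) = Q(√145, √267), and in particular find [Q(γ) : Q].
[Q(γ) : Q] = 4 (equivalently, Q(γ) = Q(√145, √267))

Obviously Q(γ) ⊆ Q(√145, √267), and [Q(√145, √267):Q] = 4 (since 145, 267 are distinct squarefree integers > 1 with 38715 not a perfect square). To show equality we compute the minimal polynomial of γ. From γ = √145 + √267: γ^2 = 145 + 2√(38715) + 267 = 412 + 2√(38715), so γ^2 - 412 = 2√(38715); squaring, (γ^2 - 412)^2 = 4·38715, i.e. γ^4 - 824γ^2 + 169744 - 154860 = 0, i.e. γ^4 - 824γ^2 + 14884 = 0. So γ is a root of x^4 - 824x^2 + 14884. This polynomial is irreducible over Q: it has no rational root (each ±√145 ± √267 is irrational), and any factorization into two quadratics over Q would force √(38715) ∈ Q (pairing opposite roots) or √145, √267 ∈ Q (other pairings), all impossible. Hence [Q(γ):Q] = 4 = [Q(√145, √267):Q], so Q(γ) = Q(√145, √267).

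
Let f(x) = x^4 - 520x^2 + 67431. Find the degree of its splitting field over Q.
[K : Q] = 4

Solving the quadratic in x^2: x^2 = (520 ± √(520^2 - 4·67431))/2 = (520 ± √676)/2 = (520 ± 26)/2, giving x^2 = 247 or x^2 = 273. So f(x) = (x^2 - 247)(x^2 - 273) and the roots of f are ±√247, ±√273. Hence the splitting field is K = Q(√247, √273). Since 247 and 273 are distinct squarefree integers > 1, their product 67431 is not a perfect square, so √273 ∉ Q(√247). By the tower law [K:Q] = [Q(√247,√273):Q(√247)] · [Q(√247):Q] = 2 · 2 = 4.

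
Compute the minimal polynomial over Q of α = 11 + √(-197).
m_α(x) = x^2 - 22x + 318

From α - 11 = √(-197), squaring gives (α - 11)^2 = -197, i.e. α^2 - 22α + 121 = -197, so α^2 - 22α + 318 = 0. The discriminant of x^2 - 22x + 318 is (-22)^2 - 4·(318) = 484 - 1272 = -788, and 4·(-197) is not a perfect square in Q since -197 is squarefree and ≠ 1. Hence x^2 - 22x + 318 is irreducible over Q and is the minimal polynomial of α.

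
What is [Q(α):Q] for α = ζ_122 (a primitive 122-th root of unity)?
[Q(α):Q] = 60

The minimal polynomial of ζ_122 over Q is the 122-th cyclotomic polynomial Φ_122(x), which is irreducible over Q and has degree φ(122) = 60. Hence [Q(α):Q] = φ(122) = 60.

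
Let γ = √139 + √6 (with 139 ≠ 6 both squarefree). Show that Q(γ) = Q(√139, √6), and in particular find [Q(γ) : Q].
[Q(γ) : Q] = 4 (equivalently, Q(γ) = Q(√139, √6))

Obviously Q(γ) ⊆ Q(√139, √6), and [Q(√139, √6):Q] = 4 (since 139, 6 are distinct squarefree integers > 1 with 834 not a perfect square). To show equality we compute the minimal polynomial of γ. From γ = √139 + √6: γ^2 = 139 + 2√(834) + 6 = 145 + 2√(834), so γ^2 - 145 = 2√(834); squaring, (γ^2 - 145)^2 = 4·834, i.e. γ^4 - 290γ^2 + 21025 - 3336 = 0, i.e. γ^4 - 290γ^2 + 17689 = 0. So γ is a root of x^4 - 290x^2 + 17689. This polynomial is irreducible over Q: it has no rational root (each ±√139 ± √6 is irrational), and any factorization into two quadratics over Q would force √(834) ∈ Q (pairing opposite roots) or √139, √6 ∈ Q (other pairings), all impossible. Hence [Q(γ):Q] = 4 = [Q(√139, √6):Q], so Q(γ) = Q(√139, √6).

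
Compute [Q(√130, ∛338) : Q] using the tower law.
[Q(√130, ∛338) : Q] = 6

Let L = Q(√130, ∛338). Since Q(√130) ⊂ L and [Q(√130):Q] = 2, the tower law gives 2 | [L:Q]. Likewise Q(∛338) ⊂ L with [Q(∛338):Q] = 3 (because 338 is not a perfect cube), so 3 | [L:Q]. As gcd(2,3) = 1, [L:Q] is divisible by 6. Conversely L is generated over Q by √130 and ∛338, so [L:Q] ≤ 2·3 = 6. Therefore [Q(√130, ∛338) : Q] = 6.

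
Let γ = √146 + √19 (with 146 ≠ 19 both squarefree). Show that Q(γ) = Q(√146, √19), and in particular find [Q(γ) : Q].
[Q(γ) : Q] = 4 (equivalently, Q(γ) = Q(√146, √19))

Obviously Q(γ) ⊆ Q(√146, √19), and [Q(√146, √19):Q] = 4 (since 146, 19 are distinct squarefree integers > 1 with 2774 not a perfect square). To show equality we compute the minimal polynomial of γ. From γ = √146 + √19: γ^2 = 146 + 2√(2774) + 19 = 165 + 2√(2774), so γ^2 - 165 = 2√(2774); squaring, (γ^2 - 165)^2 = 4·2774, i.e. γ^4 - 330γ^2 + 27225 - 11096 = 0, i.e. γ^4 - 330γ^2 + 16129 = 0. So γ is a root of x^4 - 330x^2 + 16129. This polynomial is irreducible over Q: it has no rational root (each ±√146 ± √19 is irrational), and any factorization into two quadratics over Q would force √(2774) ∈ Q (pairing opposite roots) or √146, √19 ∈ Q (other pairings), all impossible. Hence [Q(γ):Q] = 4 = [Q(√146, √19):Q], so Q(γ) = Q(√146, √19).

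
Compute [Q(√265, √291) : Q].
[Q(√265, √291) : Q] = 4

[Q(√265):Q] = 2 (min poly x^2 - 265, irreducible since 265 is squarefree > 1). For the top step, suppose √291 ∈ Q(√265), say √291 = c + d√265 with c, d ∈ Q. Squaring: 291 = c^2 + 265d^2 + 2cd√265. Since √265 ∉ Q this forces 2cd = 0. If d = 0 then √291 = c ∈ Q, contradicting 291 squarefree > 1. If c = 0 then 291 = 265d^2, so 265·291 = (265d)^2 is a perfect square in Q — but 265·291 = 77115 is not a perfect square (since 265 and 291 are distinct squarefree integers). Contradiction. Hence √291 ∉ Q(√265), so x^2 - 291 stays irreducible over Q(√265) and [Q(√265, √291) : Q(√265)] = 2. By the tower law, [Q(√265, √291) : Q] = 2 · 2 = 4.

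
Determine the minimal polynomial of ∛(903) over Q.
m_α(x) = x^3 - 903

α satisfies α^3 = 903, so x^3 - 903 annihilates α. By the rational root test, a rational root p/q (in lowest terms) of x^3 - 903 would satisfy p^3 = 903 q^3, forcing q = 1 and p^3 = 903; but 903 is not a perfect cube, contradiction. A monic cubic over Q with no rational root is irreducible (any nontrivial factorization would include a linear factor). Hence x^3 - 903 is the minimal polynomial of α, and in particular [Q(α):Q] = 3.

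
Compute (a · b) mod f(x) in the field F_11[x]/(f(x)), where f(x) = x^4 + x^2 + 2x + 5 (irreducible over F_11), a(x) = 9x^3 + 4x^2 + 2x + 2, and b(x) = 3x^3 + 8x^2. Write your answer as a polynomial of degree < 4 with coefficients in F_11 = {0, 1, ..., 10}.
a · b ≡ 5x^3 + 10x^2 + 9x (mod f(x))

Multiply in F_11[x]: a(x)·b(x) = (9x^3 + 4x^2 + 2x + 2)·(3x^3 + 8x^2) = 5x^6 + 7x^5 + 5x^4 + 5x^2. This has degree ≥ 4, so divide by f(x) over F_11: 5x^6 + 7x^5 + 5x^4 + 5x^2 = (5x^2 + 7x)·(x^4 + x^2 + 2x + 5) + (5x^3 + 10x^2 + 9x). Hence a·b ≡ 5x^3 + 10x^2 + 9x (mod f). (F_11[x]/(f) is a field with 11^4 = 14641 elements since f is irreducible of degree 4.)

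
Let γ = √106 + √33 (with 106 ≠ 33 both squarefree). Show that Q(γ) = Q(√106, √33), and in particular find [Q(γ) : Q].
[Q(γ) : Q] = 4 (equivalently, Q(γ) = Q(√106, √33))

Obviously Q(γ) ⊆ Q(√106, √33), and [Q(√106, √33):Q] = 4 (since 106, 33 are distinct squarefree integers > 1 with 3498 not a perfect square). To show equality we compute the minimal polynomial of γ. From γ = √106 + √33: γ^2 = 106 + 2√(3498) + 33 = 139 + 2√(3498), so γ^2 - 139 = 2√(3498); squaring, (γ^2 - 139)^2 = 4·3498, i.e. γ^4 - 278γ^2 + 19321 - 13992 = 0, i.e. γ^4 - 278γ^2 + 5329 = 0. So γ is a root of x^4 - 278x^2 + 5329. This polynomial is irreducible over Q: it has no rational root (each ±√106 ± √33 is irrational), and any factorization into two quadratics over Q would force √(3498) ∈ Q (pairing opposite roots) or √106, √33 ∈ Q (other pairings), all impossible. Hence [Q(γ):Q] = 4 = [Q(√106, √33):Q], so Q(γ) = Q(√106, √33).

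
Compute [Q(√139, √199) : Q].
[Q(√139, √199) : Q] = 4

[Q(√139):Q] = 2 (min poly x^2 - 139, irreducible since 139 is squarefree > 1). For the top step, suppose √199 ∈ Q(√139), say √199 = c + d√139 with c, d ∈ Q. Squaring: 199 = c^2 + 139d^2 + 2cd√139. Since √139 ∉ Q this forces 2cd = 0. If d = 0 then √199 = c ∈ Q, contradicting 199 squarefree > 1. If c = 0 then 199 = 139d^2, so 139·199 = (139d)^2 is a perfect square in Q — but 139·199 = 27661 is not a perfect square (since 139 and 199 are distinct squarefree integers). Contradiction. Hence √199 ∉ Q(√139), so x^2 - 199 stays irreducible over Q(√139) and [Q(√139, √199) : Q(√139)] = 2. By the tower law, [Q(√139, √199) : Q] = 2 · 2 = 4.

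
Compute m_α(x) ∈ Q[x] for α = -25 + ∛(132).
m_α(x) = x^3 + 75x^2 + 1875x + 15493

Set β = α + 25 = ∛(132), so β^3 = 132. Then (α + 25)^3 - 132 = 0, i.e. α is a root of g(x) = (x + 25)^3 - 132 = x^3 + 75x^2 + 1875x + 15493. Since g(x) = h(x + 25) where h(x) = x^3 - 132, and h is irreducible over Q (because 132 is not a perfect cube, so h has no rational root, and a monic cubic with no rational root is irreducible), g is also irreducible (irreducibility is preserved under the substitution x → x + 25). Hence m_α(x) = x^3 + 75x^2 + 1875x + 15493.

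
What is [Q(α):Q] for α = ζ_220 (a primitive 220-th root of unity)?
[Q(α):Q] = 80

The minimal polynomial of ζ_220 over Q is the 220-th cyclotomic polynomial Φ_220(x), which is irreducible over Q and has degree φ(220) = 80. Hence [Q(α):Q] = φ(220) = 80.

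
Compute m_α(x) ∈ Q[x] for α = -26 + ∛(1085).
m_α(x) = x^3 + 78x^2 + 2028x + 16491

Set β = α + 26 = ∛(1085), so β^3 = 1085. Then (α + 26)^3 - 1085 = 0, i.e. α is a root of g(x) = (x + 26)^3 - 1085 = x^3 + 78x^2 + 2028x + 16491. Since g(x) = h(x + 26) where h(x) = x^3 - 1085, and h is irreducible over Q (because 1085 is not a perfect cube, so h has no rational root, and a monic cubic with no rational root is irreducible), g is also irreducible (irreducibility is preserved under the substitution x → x + 26). Hence m_α(x) = x^3 + 78x^2 + 2028x + 16491.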